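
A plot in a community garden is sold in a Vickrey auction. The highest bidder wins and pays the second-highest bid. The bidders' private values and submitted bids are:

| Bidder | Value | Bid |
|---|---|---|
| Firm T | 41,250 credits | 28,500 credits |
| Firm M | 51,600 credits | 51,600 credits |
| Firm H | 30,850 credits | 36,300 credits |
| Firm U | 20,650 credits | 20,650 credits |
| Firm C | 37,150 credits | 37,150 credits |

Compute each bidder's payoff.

Payoffs: Firm T 0 credits, Firm M 14,450 credits, Firm H 0 credits, Firm U 0 credits, Firm C 0 credits.

Sorted high to low: Firm M 51,600 credits > Firm C 37,150 credits > Firm H 36,300 credits > Firm T 28,500 credits > Firm U 20,650 credits.
Firm M has the top bid and wins; the price is the second-highest bid, 37,150 credits.
Firm M's payoff = 51,600 credits − 37,150 credits = 14,450 credits. All other bidders lose, so their payoff is 0.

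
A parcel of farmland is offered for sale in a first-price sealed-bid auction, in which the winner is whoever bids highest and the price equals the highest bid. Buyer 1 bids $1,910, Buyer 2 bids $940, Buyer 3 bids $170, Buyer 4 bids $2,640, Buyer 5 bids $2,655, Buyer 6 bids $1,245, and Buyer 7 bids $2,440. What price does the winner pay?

Ordered from highest: Buyer 5 $2,655 > Buyer 4 $2,640 > Buyer 7 $2,440 > Buyer 1 $1,910 > Buyer 6 $1,245 > Buyer 2 $940 > Buyer 3 $170.
Buyer 5 is the highest bidder, so Buyer 5 wins.
Under the first-price rule, the price is the highest bid: $2,655.

Price paid: $2,655.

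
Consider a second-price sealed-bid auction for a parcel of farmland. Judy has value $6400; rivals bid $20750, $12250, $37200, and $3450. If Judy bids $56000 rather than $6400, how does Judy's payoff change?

Change in payoff: -$30800.

The highest competing bid is $37200.
Bidding truthfully at $6400: the top bid is $37200 (a rival), so Judy loses. Payoff = $0.
Bidding $56000: Judy has the top bid, wins, and pays the second-highest bid $37200. Payoff = $6400 − $37200 = -$30800.
Change = -$30800 − $0 = -$30800.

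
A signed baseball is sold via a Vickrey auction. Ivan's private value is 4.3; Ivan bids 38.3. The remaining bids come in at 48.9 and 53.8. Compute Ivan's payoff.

Highest competing bid: 53.8.
Ivan's bid 38.3 is not the highest, so Ivan loses, pays nothing, and earns zero payoff.

0.0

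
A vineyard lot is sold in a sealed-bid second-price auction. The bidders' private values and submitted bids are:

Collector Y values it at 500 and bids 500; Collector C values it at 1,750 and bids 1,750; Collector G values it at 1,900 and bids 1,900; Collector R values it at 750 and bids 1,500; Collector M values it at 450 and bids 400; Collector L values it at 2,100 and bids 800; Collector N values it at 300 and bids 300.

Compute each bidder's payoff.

Sorted high to low: Collector G 1,900, then Collector C 1,750, then Collector R 1,500, then Collector L 800, then Collector Y 500, then Collector M 400, then Collector N 300.
Collector G has the top bid and wins; the price is the second-highest bid, 1,750.
Collector G's payoff = 1,900 − 1,750 = 150. All other bidders lose, so their payoff is 0.

Payoffs: Collector Y 0, Collector C 0, Collector G 150, Collector R 0, Collector M 0, Collector L 0, Collector N 0.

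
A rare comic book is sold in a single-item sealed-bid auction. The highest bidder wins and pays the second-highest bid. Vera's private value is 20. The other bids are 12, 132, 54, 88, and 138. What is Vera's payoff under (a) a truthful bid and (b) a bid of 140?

Truthful: 0; alternative: -118.

The highest competing bid is 138.
Bidding truthfully at 20: the top bid is 138 (a rival), so Vera loses. Payoff = 0.
Bidding 140: Vera has the top bid, wins, and pays the second-highest bid 138. Payoff = 20 − 138 = -118.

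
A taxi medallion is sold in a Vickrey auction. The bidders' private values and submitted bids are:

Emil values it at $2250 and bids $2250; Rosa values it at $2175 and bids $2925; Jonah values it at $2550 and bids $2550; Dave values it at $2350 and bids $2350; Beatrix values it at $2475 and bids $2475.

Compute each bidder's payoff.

Payoffs: Emil $0, Rosa -$375, Jonah $0, Dave $0, Beatrix $0.

Sorted high to low: Rosa $2925; Jonah $2550; Beatrix $2475; Dave $2350; Emil $2250.
Rosa has the top bid and wins; the price is the second-highest bid, $2550.
Rosa's payoff = $2175 − $2550 = -$375. All other bidders lose, so their payoff is 0.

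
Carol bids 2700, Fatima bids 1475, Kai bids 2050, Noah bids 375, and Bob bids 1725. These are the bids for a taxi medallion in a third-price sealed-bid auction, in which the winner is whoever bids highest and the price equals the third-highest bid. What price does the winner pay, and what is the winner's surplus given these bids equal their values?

The winner pays 1725 for a surplus of 975.

Ranking the bids: Carol 2700; Kai 2050; Bob 1725; Fatima 1475; Noah 375.
Carol is the highest bidder, so Carol wins.
Under the third-price rule, the price is the third-highest bid: 1725.
Surplus = 2700 − 1725 = 975.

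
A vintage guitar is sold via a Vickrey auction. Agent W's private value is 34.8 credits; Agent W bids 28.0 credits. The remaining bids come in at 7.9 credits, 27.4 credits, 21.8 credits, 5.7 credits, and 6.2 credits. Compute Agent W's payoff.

7.4 credits

Highest competing bid: 27.4 credits.
Agent W's bid 28.0 credits is the highest overall, so Agent W wins and pays the second-highest bid, 27.4 credits.
Payoff = value − price = 34.8 credits − 27.4 credits = 7.4 credits.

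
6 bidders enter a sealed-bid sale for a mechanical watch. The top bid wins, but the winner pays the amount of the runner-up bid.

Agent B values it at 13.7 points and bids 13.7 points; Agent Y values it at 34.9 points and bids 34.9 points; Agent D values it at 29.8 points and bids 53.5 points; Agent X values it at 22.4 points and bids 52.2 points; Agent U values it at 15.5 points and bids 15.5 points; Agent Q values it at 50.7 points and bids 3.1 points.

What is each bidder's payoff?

Agent B 0.0 points, Agent Y 0.0 points, Agent D -22.4 points, Agent X 0.0 points, Agent U 0.0 points, Agent Q 0.0 points.

Ranking the bids: Agent D 53.5 points > Agent X 52.2 points > Agent Y 34.9 points > Agent U 15.5 points > Agent B 13.7 points > Agent Q 3.1 points.
Agent D has the top bid and wins; the price is the second-highest bid, 52.2 points.
Agent D's payoff = 29.8 points − 52.2 points = -22.4 points. All other bidders lose, so their payoff is 0.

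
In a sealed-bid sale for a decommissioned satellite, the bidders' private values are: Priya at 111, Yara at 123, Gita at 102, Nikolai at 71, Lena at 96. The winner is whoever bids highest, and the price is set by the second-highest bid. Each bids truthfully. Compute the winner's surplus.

Ranking the bids: Yara 123, then Priya 111, then Gita 102, then Lena 96, then Nikolai 71.
Yara wins with the top bid and pays the second-highest, 111.
Surplus = 123 − 111 = 12.

Winner's surplus: 12.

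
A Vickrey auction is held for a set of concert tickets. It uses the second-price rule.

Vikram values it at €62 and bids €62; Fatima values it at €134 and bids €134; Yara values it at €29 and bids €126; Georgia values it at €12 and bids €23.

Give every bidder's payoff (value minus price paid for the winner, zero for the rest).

Sorted high to low: Fatima €134; Yara €126; Vikram €62; Georgia €23.
Fatima has the top bid and wins; the price is the second-highest bid, €126.
Fatima's payoff = €134 − €126 = €8. All other bidders lose, so their payoff is 0.

Payoffs: Vikram €0, Fatima €8, Yara €0, Georgia €0.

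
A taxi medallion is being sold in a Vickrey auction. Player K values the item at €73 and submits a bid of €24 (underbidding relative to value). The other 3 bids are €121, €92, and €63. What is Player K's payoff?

Highest competing bid: €121.
Player K's bid €24 is not the highest, so Player K loses, pays nothing, and earns zero payoff.

Payoff = €0.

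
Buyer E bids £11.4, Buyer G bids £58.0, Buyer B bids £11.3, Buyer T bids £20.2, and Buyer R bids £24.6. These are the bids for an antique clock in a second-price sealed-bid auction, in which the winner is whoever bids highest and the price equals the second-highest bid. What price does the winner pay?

£24.6

Sorted high to low: Buyer G £58.0; Buyer R £24.6; Buyer T £20.2; Buyer E £11.4; Buyer B £11.3.
Buyer G is the highest bidder, so Buyer G wins.
Under the second-price rule, the price is the second-highest bid: £24.6.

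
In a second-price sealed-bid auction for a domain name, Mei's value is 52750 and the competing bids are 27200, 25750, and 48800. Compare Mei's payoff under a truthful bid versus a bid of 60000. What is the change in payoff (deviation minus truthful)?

The highest competing bid is 48800.
Bidding truthfully at 52750: Mei has the top bid, wins, and pays the second-highest bid 48800. Payoff = 52750 − 48800 = 3950.
Bidding 60000: Mei has the top bid, wins, and pays the second-highest bid 48800. Payoff = 52750 − 48800 = 3950.
Change = 3950 − 3950 = 0.
The bid only affects whether you win, not the price — here both bids land on the same side of the top rival bid, so the deviation is payoff-neutral.

Payoff change: 0.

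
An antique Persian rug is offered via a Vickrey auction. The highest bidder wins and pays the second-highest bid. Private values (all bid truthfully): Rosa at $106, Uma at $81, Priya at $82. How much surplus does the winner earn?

Ranking the bids: Rosa $106; Priya $82; Uma $81.
Rosa wins with the top bid and pays the second-highest, $82.
Surplus = $106 − $82 = $24.

$24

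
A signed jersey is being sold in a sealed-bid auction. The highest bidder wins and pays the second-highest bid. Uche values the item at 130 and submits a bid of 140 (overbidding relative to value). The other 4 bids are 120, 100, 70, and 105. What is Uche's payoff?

Uche's payoff: 10.

Highest competing bid: 120.
Uche's bid 140 is the highest overall, so Uche wins and pays the second-highest bid, 120.
Payoff = value − price = 130 − 120 = 10.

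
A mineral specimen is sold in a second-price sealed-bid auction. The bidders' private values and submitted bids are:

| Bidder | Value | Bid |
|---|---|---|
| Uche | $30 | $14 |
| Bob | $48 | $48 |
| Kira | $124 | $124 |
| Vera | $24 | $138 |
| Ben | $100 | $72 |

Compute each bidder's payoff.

Ranking the bids: Vera $138 > Kira $124 > Ben $72 > Bob $48 > Uche $14.
Vera has the top bid and wins; the price is the second-highest bid, $124.
Vera's payoff = $24 − $124 = -$100. All other bidders lose, so their payoff is 0.

Payoffs: Uche $0, Bob $0, Kira $0, Vera -$100, Ben $0.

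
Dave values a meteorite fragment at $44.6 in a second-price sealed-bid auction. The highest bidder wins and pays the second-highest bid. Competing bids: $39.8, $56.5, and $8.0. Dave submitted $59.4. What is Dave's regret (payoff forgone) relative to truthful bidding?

The highest competing bid is $56.5.
Bidding truthfully at $44.6: the top bid is $56.5 (a rival), so Dave loses. Payoff = $0.0.
Bidding $59.4: Dave has the top bid, wins, and pays the second-highest bid $56.5. Payoff = $44.6 − $56.5 = -$11.9.
Regret = truthful payoff − actual payoff = $0.0 − -$11.9 = $11.9.

Payoff forgone: $11.9.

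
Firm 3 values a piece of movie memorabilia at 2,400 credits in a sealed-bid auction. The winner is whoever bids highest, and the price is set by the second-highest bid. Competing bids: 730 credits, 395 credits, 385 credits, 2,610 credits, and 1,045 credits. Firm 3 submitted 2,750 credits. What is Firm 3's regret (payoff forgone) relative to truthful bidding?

The highest competing bid is 2,610 credits.
Bidding truthfully at 2,400 credits: the top bid is 2,610 credits (a rival), so Firm 3 loses. Payoff = 0 credits.
Bidding 2,750 credits: Firm 3 has the top bid, wins, and pays the second-highest bid 2,610 credits. Payoff = 2,400 credits − 2,610 credits = -210 credits.
Regret = truthful payoff − actual payoff = 0 credits − -210 credits = 210 credits.

210 credits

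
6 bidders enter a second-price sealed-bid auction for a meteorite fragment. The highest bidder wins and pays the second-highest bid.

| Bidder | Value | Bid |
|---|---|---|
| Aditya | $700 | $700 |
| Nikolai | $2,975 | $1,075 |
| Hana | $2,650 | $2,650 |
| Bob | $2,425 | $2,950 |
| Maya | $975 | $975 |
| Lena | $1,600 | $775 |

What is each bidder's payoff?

Aditya $0, Nikolai $0, Hana $0, Bob -$225, Maya $0, Lena $0.

Ordered from highest: Bob $2,950; Hana $2,650; Nikolai $1,075; Maya $975; Lena $775; Aditya $700.
Bob has the top bid and wins; the price is the second-highest bid, $2,650.
Bob's payoff = $2,425 − $2,650 = -$225. All other bidders lose, so their payoff is 0.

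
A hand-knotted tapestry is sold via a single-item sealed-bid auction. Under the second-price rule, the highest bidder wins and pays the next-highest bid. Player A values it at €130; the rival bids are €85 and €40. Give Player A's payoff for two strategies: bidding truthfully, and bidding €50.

The highest competing bid is €85.
Bidding truthfully at €130: Player A has the top bid, wins, and pays the second-highest bid €85. Payoff = €130 − €85 = €45.
Bidding €50: the top bid is €85 (a rival), so Player A loses. Payoff = €0.
Deviating from a truthful bid can only lose payoff in a second-price auction — never gain.

Truthful: €45; alternative: €0.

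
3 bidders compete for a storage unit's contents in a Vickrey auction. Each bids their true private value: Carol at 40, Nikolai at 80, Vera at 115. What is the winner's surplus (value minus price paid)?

Surplus = 35.

Bids in descending order: Vera 115 > Nikolai 80 > Carol 40.
Vera wins with the top bid and pays the second-highest, 80.
Surplus = 115 − 80 = 35.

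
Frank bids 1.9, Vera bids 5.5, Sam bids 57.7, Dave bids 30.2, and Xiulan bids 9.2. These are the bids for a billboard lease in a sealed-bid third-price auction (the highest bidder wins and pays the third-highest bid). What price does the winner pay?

Ordered from highest: Sam 57.7, then Dave 30.2, then Xiulan 9.2, then Vera 5.5, then Frank 1.9.
Sam is the highest bidder, so Sam wins.
Under the third-price rule, the price is the third-highest bid: 9.2.

9.2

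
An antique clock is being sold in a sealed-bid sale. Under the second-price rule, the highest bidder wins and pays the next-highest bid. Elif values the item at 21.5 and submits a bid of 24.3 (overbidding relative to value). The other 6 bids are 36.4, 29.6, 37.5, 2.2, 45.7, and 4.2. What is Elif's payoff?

Elif's payoff: 0.0.

Highest competing bid: 45.7.
Elif's bid 24.3 is not the highest, so Elif loses, pays nothing, and earns zero payoff.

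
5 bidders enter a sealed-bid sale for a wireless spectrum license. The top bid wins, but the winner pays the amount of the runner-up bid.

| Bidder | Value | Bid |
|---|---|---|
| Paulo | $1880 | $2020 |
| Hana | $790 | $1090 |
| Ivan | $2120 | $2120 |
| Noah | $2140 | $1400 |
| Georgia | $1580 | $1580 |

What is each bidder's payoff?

Bids in descending order: Ivan $2120 > Paulo $2020 > Georgia $1580 > Noah $1400 > Hana $1090.
Ivan has the top bid and wins; the price is the second-highest bid, $2020.
Ivan's payoff = $2120 − $2020 = $100. All other bidders lose, so their payoff is 0.

Paulo $0, Hana $0, Ivan $100, Noah $0, Georgia $0.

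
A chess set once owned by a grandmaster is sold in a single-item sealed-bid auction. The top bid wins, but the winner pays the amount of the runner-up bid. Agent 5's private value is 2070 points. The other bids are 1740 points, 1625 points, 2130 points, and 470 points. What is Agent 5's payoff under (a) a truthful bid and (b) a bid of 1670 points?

(a) 0 points  (b) 0 points

The highest competing bid is 2130 points.
Bidding truthfully at 2070 points: the top bid is 2130 points (a rival), so Agent 5 loses. Payoff = 0 points.
Bidding 1670 points: the top bid is 2130 points (a rival), so Agent 5 loses. Payoff = 0 points.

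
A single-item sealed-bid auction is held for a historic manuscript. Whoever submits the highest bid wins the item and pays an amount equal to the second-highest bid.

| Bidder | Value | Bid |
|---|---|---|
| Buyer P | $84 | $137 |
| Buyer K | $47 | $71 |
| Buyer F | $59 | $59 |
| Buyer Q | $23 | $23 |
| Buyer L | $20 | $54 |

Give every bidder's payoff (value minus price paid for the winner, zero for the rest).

Sorted high to low: Buyer P $137 > Buyer K $71 > Buyer F $59 > Buyer L $54 > Buyer Q $23.
Buyer P has the top bid and wins; the price is the second-highest bid, $71.
Buyer P's payoff = $84 − $71 = $13. All other bidders lose, so their payoff is 0.

Buyer P $13, Buyer K $0, Buyer F $0, Buyer Q $0, Buyer L $0.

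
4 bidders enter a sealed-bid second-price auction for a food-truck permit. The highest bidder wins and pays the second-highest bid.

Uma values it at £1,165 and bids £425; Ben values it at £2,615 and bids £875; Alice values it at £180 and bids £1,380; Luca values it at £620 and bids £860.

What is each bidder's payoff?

Ranking the bids: Alice £1,380 > Ben £875 > Luca £860 > Uma £425.
Alice has the top bid and wins; the price is the second-highest bid, £875.
Alice's payoff = £180 − £875 = -£695. All other bidders lose, so their payoff is 0.

Uma £0, Ben £0, Alice -£695, Luca £0.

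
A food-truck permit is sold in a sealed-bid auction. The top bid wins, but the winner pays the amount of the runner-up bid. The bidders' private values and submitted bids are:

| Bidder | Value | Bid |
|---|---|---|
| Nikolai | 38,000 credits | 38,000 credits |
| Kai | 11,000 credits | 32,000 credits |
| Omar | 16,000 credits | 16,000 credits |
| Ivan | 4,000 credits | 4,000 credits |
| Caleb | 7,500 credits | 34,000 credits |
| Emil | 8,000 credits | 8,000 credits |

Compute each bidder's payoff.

Payoffs: Nikolai 4,000 credits, Kai 0 credits, Omar 0 credits, Ivan 0 credits, Caleb 0 credits, Emil 0 credits.

Ranking the bids: Nikolai 38,000 credits, then Caleb 34,000 credits, then Kai 32,000 credits, then Omar 16,000 credits, then Emil 8,000 credits, then Ivan 4,000 credits.
Nikolai has the top bid and wins; the price is the second-highest bid, 34,000 credits.
Nikolai's payoff = 38,000 credits − 34,000 credits = 4,000 credits. All other bidders lose, so their payoff is 0.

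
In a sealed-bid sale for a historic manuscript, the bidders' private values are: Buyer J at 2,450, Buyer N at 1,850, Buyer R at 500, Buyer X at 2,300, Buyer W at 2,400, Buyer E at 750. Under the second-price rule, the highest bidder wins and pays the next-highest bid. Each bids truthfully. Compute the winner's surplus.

Sorted high to low: Buyer J 2,450; Buyer W 2,400; Buyer X 2,300; Buyer N 1,850; Buyer E 750; Buyer R 500.
Buyer J wins with the top bid and pays the second-highest, 2,400.
Surplus = 2,450 − 2,400 = 50.

50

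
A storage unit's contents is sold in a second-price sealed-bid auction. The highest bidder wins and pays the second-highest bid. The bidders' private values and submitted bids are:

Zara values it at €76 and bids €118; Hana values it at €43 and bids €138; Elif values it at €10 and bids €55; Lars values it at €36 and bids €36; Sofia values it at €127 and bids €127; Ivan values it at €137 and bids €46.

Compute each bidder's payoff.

Zara €0, Hana -€84, Elif €0, Lars €0, Sofia €0, Ivan €0.

Sorted high to low: Hana €138 > Sofia €127 > Zara €118 > Elif €55 > Ivan €46 > Lars €36.
Hana has the top bid and wins; the price is the second-highest bid, €127.
Hana's payoff = €43 − €127 = -€84. All other bidders lose, so their payoff is 0.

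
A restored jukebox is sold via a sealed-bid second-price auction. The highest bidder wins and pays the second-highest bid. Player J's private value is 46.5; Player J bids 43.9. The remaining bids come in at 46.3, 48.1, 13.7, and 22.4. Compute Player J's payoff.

Highest competing bid: 48.1.
Player J's bid 43.9 is not the highest, so Player J loses, pays nothing, and earns zero payoff.

Payoff = 0.0.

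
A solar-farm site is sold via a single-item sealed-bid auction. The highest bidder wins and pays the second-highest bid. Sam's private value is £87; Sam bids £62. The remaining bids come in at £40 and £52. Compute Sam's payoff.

Highest competing bid: £52.
Sam's bid £62 is the highest overall, so Sam wins and pays the second-highest bid, £52.
Payoff = value − price = £87 − £52 = £35.

Payoff = £35.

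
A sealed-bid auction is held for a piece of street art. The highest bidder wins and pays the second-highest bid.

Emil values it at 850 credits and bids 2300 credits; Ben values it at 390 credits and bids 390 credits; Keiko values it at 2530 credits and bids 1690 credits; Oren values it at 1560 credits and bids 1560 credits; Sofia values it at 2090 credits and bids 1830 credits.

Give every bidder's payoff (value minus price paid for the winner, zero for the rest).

Payoffs: Emil -980 credits, Ben 0 credits, Keiko 0 credits, Oren 0 credits, Sofia 0 credits.

Ordered from highest: Emil 2300 credits; Sofia 1830 credits; Keiko 1690 credits; Oren 1560 credits; Ben 390 credits.
Emil has the top bid and wins; the price is the second-highest bid, 1830 credits.
Emil's payoff = 850 credits − 1830 credits = -980 credits. All other bidders lose, so their payoff is 0.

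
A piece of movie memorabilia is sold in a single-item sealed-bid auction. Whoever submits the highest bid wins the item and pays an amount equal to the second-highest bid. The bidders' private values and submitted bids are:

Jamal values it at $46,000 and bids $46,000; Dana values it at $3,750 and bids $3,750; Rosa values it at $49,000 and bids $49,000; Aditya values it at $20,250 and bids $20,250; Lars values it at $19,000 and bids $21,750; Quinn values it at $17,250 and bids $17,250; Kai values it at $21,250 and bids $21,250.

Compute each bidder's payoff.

Ranking the bids: Rosa $49,000 > Jamal $46,000 > Lars $21,750 > Kai $21,250 > Aditya $20,250 > Quinn $17,250 > Dana $3,750.
Rosa has the top bid and wins; the price is the second-highest bid, $46,000.
Rosa's payoff = $49,000 − $46,000 = $3,000. All other bidders lose, so their payoff is 0.

Jamal $0, Dana $0, Rosa $3,000, Aditya $0, Lars $0, Quinn $0, Kai $0.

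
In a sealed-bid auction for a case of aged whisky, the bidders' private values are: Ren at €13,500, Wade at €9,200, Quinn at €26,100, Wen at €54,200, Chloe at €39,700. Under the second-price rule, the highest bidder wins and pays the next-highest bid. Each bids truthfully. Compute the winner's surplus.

Winner's surplus: €14,500.

Ordered from highest: Wen €54,200, then Chloe €39,700, then Quinn €26,100, then Ren €13,500, then Wade €9,200.
Wen wins with the top bid and pays the second-highest, €39,700.
Surplus = €54,200 − €39,700 = €14,500.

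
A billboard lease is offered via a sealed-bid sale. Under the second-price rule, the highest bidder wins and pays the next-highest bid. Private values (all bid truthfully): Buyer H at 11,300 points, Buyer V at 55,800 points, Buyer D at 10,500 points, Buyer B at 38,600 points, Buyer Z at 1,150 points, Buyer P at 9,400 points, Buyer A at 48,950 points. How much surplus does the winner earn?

Surplus = 6,850 points.

Bids in descending order: Buyer V 55,800 points > Buyer A 48,950 points > Buyer B 38,600 points > Buyer H 11,300 points > Buyer D 10,500 points > Buyer P 9,400 points > Buyer Z 1,150 points.
Buyer V wins with the top bid and pays the second-highest, 48,950 points.
Surplus = 55,800 points − 48,950 points = 6,850 points.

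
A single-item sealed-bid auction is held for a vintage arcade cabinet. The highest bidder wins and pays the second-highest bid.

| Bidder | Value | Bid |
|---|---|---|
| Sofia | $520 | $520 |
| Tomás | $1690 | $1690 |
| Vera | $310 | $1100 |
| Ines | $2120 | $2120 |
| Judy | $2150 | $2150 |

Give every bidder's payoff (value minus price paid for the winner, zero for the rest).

Payoffs: Sofia $0, Tomás $0, Vera $0, Ines $0, Judy $30.

Bids in descending order: Judy $2150; Ines $2120; Tomás $1690; Vera $1100; Sofia $520.
Judy has the top bid and wins; the price is the second-highest bid, $2120.
Judy's payoff = $2150 − $2120 = $30. All other bidders lose, so their payoff is 0.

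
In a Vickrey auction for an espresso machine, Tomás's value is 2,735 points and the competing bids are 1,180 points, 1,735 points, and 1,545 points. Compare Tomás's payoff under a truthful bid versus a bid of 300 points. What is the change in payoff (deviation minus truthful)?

The highest competing bid is 1,735 points.
Bidding truthfully at 2,735 points: Tomás has the top bid, wins, and pays the second-highest bid 1,735 points. Payoff = 2,735 points − 1,735 points = 1,000 points.
Bidding 300 points: the top bid is 1,735 points (a rival), so Tomás loses. Payoff = 0 points.
Change = 0 points − 1,000 points = -1,000 points.

-1,000 points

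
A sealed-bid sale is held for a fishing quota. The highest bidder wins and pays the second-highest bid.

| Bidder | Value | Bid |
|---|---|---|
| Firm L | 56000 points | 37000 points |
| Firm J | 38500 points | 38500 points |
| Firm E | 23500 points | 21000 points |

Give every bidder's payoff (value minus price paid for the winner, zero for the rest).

Ordered from highest: Firm J 38500 points > Firm L 37000 points > Firm E 21000 points.
Firm J has the top bid and wins; the price is the second-highest bid, 37000 points.
Firm J's payoff = 38500 points − 37000 points = 1500 points. All other bidders lose, so their payoff is 0.

Firm L 0 points, Firm J 1500 points, Firm E 0 points.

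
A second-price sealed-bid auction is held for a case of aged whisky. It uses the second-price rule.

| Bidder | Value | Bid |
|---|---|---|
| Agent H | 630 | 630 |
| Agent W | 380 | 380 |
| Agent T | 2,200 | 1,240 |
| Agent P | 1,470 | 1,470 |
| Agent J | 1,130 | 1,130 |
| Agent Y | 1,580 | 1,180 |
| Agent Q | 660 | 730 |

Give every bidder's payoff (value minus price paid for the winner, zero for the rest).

Payoffs: Agent H 0, Agent W 0, Agent T 0, Agent P 230, Agent J 0, Agent Y 0, Agent Q 0.

Ranking the bids: Agent P 1,470, then Agent T 1,240, then Agent Y 1,180, then Agent J 1,130, then Agent Q 730, then Agent H 630, then Agent W 380.
Agent P has the top bid and wins; the price is the second-highest bid, 1,240.
Agent P's payoff = 1,470 − 1,240 = 230. All other bidders lose, so their payoff is 0.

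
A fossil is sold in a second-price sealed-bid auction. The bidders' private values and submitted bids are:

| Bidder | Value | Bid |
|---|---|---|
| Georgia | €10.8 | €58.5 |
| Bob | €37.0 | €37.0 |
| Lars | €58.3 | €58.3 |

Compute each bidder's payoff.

Bids in descending order: Georgia €58.5 > Lars €58.3 > Bob €37.0.
Georgia has the top bid and wins; the price is the second-highest bid, €58.3.
Georgia's payoff = €10.8 − €58.3 = -€47.5. All other bidders lose, so their payoff is 0.

Georgia -€47.5, Bob €0.0, Lars €0.0.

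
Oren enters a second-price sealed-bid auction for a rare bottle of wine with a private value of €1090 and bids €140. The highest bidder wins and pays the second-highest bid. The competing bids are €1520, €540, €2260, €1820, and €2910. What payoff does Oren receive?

Highest competing bid: €2910.
Oren's bid €140 is not the highest, so Oren loses, pays nothing, and earns zero payoff.

Oren's payoff: €0.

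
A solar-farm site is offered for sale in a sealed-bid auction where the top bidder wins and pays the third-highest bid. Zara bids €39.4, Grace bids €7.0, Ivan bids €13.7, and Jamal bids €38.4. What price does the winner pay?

Ranking the bids: Zara €39.4 > Jamal €38.4 > Ivan €13.7 > Grace €7.0.
Zara is the highest bidder, so Zara wins.
Under the third-price rule, the price is the third-highest bid: €13.7.

Price paid: €13.7.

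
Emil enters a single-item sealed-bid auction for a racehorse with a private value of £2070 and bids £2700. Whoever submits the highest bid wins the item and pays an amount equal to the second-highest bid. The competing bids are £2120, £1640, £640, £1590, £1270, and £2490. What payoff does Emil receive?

Highest competing bid: £2490.
Emil's bid £2700 is the highest overall, so Emil wins and pays the second-highest bid, £2490.
Payoff = value − price = £2070 − £2490 = -£420.
Overbidding won the item at a price above value — truthful bidding would have avoided this loss.

Emil's payoff: -£420.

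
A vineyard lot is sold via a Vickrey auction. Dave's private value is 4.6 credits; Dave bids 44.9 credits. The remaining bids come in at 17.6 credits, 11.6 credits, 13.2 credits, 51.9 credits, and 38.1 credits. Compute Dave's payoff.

Highest competing bid: 51.9 credits.
Dave's bid 44.9 credits is not the highest, so Dave loses, pays nothing, and earns zero payoff.

0.0 credits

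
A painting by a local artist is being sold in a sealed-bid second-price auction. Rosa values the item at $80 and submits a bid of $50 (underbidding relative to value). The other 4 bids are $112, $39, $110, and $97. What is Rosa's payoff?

Highest competing bid: $112.
Rosa's bid $50 is not the highest, so Rosa loses, pays nothing, and earns zero payoff.

Payoff = $0.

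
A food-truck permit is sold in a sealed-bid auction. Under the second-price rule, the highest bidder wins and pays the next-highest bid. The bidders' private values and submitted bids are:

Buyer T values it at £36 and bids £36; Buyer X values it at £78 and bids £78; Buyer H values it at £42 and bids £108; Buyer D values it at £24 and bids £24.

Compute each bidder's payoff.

Bids in descending order: Buyer H £108; Buyer X £78; Buyer T £36; Buyer D £24.
Buyer H has the top bid and wins; the price is the second-highest bid, £78.
Buyer H's payoff = £42 − £78 = -£36. All other bidders lose, so their payoff is 0.

Payoffs: Buyer T £0, Buyer X £0, Buyer H -£36, Buyer D £0.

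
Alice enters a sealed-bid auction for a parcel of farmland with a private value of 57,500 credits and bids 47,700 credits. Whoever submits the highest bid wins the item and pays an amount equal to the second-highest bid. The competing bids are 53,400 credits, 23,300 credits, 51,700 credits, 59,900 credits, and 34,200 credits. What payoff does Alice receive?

Highest competing bid: 59,900 credits.
Alice's bid 47,700 credits is not the highest, so Alice loses, pays nothing, and earns zero payoff.

0 credits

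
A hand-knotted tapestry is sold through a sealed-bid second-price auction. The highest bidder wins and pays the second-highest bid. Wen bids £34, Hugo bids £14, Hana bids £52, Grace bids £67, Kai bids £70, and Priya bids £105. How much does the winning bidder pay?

Price paid: £70.

Bids in descending order: Priya £105; Kai £70; Grace £67; Hana £52; Wen £34; Hugo £14.
Priya has the highest bid, so Priya wins.
The second-highest bid is £70, so that is what Priya pays.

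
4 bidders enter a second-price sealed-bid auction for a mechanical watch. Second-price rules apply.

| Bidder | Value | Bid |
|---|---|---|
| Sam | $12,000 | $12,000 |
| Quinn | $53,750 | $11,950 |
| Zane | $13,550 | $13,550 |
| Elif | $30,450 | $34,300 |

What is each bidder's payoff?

Bids in descending order: Elif $34,300; Zane $13,550; Sam $12,000; Quinn $11,950.
Elif has the top bid and wins; the price is the second-highest bid, $13,550.
Elif's payoff = $30,450 − $13,550 = $16,900. All other bidders lose, so their payoff is 0.

Payoffs: Sam $0, Quinn $0, Zane $0, Elif $16,900.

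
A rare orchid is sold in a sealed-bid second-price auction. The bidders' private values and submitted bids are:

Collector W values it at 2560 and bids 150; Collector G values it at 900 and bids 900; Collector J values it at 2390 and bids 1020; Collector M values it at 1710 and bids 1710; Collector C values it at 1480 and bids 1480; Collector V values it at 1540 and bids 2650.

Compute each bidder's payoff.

Payoffs: Collector W 0, Collector G 0, Collector J 0, Collector M 0, Collector C 0, Collector V -170.

Sorted high to low: Collector V 2650 > Collector M 1710 > Collector C 1480 > Collector J 1020 > Collector G 900 > Collector W 150.
Collector V has the top bid and wins; the price is the second-highest bid, 1710.
Collector V's payoff = 1540 − 1710 = -170. All other bidders lose, so their payoff is 0.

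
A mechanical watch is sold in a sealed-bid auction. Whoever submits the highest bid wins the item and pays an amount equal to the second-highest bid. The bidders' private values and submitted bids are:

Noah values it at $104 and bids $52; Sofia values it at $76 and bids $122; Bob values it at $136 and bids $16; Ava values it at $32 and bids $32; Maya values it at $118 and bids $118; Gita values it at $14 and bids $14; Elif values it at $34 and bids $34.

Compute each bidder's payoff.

Noah $0, Sofia -$42, Bob $0, Ava $0, Maya $0, Gita $0, Elif $0.

Sorted high to low: Sofia $122, then Maya $118, then Noah $52, then Elif $34, then Ava $32, then Bob $16, then Gita $14.
Sofia has the top bid and wins; the price is the second-highest bid, $118.
Sofia's payoff = $76 − $118 = -$42. All other bidders lose, so their payoff is 0.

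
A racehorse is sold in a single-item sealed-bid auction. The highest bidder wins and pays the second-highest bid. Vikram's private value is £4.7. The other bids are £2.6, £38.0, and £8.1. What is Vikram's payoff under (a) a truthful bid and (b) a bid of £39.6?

The highest competing bid is £38.0.
Bidding truthfully at £4.7: the top bid is £38.0 (a rival), so Vikram loses. Payoff = £0.0.
Bidding £39.6: Vikram has the top bid, wins, and pays the second-highest bid £38.0. Payoff = £4.7 − £38.0 = -£33.3.

(a) £0.0  (b) -£33.3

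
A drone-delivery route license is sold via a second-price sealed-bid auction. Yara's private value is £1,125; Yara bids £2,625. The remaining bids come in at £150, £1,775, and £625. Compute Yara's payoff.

-£650

Highest competing bid: £1,775.
Yara's bid £2,625 is the highest overall, so Yara wins and pays the second-highest bid, £1,775.
Payoff = value − price = £1,125 − £1,775 = -£650.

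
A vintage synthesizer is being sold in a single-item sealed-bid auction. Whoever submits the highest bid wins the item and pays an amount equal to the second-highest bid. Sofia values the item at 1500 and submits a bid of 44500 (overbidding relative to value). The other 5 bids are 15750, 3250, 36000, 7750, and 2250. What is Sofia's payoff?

Highest competing bid: 36000.
Sofia's bid 44500 is the highest overall, so Sofia wins and pays the second-highest bid, 36000.
Payoff = value − price = 1500 − 36000 = -34500.
Overbidding won the item at a price above value — truthful bidding would have avoided this loss.

Payoff = -34500.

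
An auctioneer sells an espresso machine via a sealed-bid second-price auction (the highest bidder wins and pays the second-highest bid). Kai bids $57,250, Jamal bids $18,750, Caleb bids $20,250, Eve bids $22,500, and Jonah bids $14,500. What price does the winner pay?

Sorted high to low: Kai $57,250, then Eve $22,500, then Caleb $20,250, then Jamal $18,750, then Jonah $14,500.
Kai is the highest bidder, so Kai wins.
Under the second-price rule, the price is the second-highest bid: $22,500.

$22,500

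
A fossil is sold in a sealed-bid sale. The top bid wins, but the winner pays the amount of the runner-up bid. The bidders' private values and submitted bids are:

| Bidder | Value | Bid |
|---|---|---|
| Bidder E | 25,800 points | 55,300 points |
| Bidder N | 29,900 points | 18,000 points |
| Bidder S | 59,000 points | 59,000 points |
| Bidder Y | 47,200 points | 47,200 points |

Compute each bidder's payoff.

Payoffs: Bidder E 0 points, Bidder N 0 points, Bidder S 3,700 points, Bidder Y 0 points.

Bids in descending order: Bidder S 59,000 points > Bidder E 55,300 points > Bidder Y 47,200 points > Bidder N 18,000 points.
Bidder S has the top bid and wins; the price is the second-highest bid, 55,300 points.
Bidder S's payoff = 59,000 points − 55,300 points = 3,700 points. All other bidders lose, so their payoff is 0.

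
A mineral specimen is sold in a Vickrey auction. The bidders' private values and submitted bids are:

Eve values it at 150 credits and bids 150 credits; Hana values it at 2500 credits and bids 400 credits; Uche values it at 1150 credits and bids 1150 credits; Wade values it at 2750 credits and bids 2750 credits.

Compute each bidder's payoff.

Payoffs: Eve 0 credits, Hana 0 credits, Uche 0 credits, Wade 1600 credits.

Ranking the bids: Wade 2750 credits, then Uche 1150 credits, then Hana 400 credits, then Eve 150 credits.
Wade has the top bid and wins; the price is the second-highest bid, 1150 credits.
Wade's payoff = 2750 credits − 1150 credits = 1600 credits. All other bidders lose, so their payoff is 0.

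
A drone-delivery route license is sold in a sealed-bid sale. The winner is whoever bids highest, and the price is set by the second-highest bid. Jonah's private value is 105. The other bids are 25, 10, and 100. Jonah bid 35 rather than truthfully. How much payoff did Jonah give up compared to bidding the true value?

Regret: 5.

The highest competing bid is 100.
Bidding truthfully at 105: Jonah has the top bid, wins, and pays the second-highest bid 100. Payoff = 105 − 100 = 5.
Bidding 35: the top bid is 100 (a rival), so Jonah loses. Payoff = 0.
Regret = truthful payoff − actual payoff = 5 − 0 = 5.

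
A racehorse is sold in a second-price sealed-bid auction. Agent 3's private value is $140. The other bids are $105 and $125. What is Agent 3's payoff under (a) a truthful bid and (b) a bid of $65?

(a) $15  (b) $0

The highest competing bid is $125.
Bidding truthfully at $140: Agent 3 has the top bid, wins, and pays the second-highest bid $125. Payoff = $140 − $125 = $15.
Bidding $65: the top bid is $125 (a rival), so Agent 3 loses. Payoff = $0.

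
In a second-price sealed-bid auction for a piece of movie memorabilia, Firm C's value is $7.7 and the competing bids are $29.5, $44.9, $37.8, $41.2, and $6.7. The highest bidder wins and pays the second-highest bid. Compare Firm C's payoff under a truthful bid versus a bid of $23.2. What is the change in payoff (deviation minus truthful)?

Change in payoff: $0.0.

The highest competing bid is $44.9.
Bidding truthfully at $7.7: the top bid is $44.9 (a rival), so Firm C loses. Payoff = $0.0.
Bidding $23.2: the top bid is $44.9 (a rival), so Firm C loses. Payoff = $0.0.
Change = $0.0 − $0.0 = $0.0.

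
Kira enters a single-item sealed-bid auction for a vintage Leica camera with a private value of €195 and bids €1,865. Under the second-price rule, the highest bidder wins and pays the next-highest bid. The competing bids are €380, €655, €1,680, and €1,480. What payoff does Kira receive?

Kira's payoff: -€1,485.

Highest competing bid: €1,680.
Kira's bid €1,865 is the highest overall, so Kira wins and pays the second-highest bid, €1,680.
Payoff = value − price = €195 − €1,680 = -€1,485.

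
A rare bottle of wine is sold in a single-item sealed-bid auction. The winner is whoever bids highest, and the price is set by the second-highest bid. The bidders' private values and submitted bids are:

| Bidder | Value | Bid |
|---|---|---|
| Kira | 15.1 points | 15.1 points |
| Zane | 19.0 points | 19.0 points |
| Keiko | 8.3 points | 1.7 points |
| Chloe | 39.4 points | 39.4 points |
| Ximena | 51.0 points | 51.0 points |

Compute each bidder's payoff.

Bids in descending order: Ximena 51.0 points, then Chloe 39.4 points, then Zane 19.0 points, then Kira 15.1 points, then Keiko 1.7 points.
Ximena has the top bid and wins; the price is the second-highest bid, 39.4 points.
Ximena's payoff = 51.0 points − 39.4 points = 11.6 points. All other bidders lose, so their payoff is 0.

Kira 0.0 points, Zane 0.0 points, Keiko 0.0 points, Chloe 0.0 points, Ximena 11.6 points.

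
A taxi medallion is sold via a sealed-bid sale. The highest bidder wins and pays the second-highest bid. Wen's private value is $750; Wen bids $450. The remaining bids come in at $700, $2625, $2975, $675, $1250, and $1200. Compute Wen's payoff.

Highest competing bid: $2975.
Wen's bid $450 is not the highest, so Wen loses, pays nothing, and earns zero payoff.

Wen's payoff: $0.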